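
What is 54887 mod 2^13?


54887 & 8191 = 5735

5735


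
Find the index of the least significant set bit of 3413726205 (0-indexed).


0b11001011011110010101001111111101. Lowest set bit at position 0

0


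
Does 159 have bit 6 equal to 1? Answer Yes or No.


0b10011111, bit 6 = 0. No

No


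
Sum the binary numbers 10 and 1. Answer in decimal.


10 + 1 = 11 = 3

3


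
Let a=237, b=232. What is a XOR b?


237 ^ 232 = 5

5


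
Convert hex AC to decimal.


AC hex = 172 decimal

172


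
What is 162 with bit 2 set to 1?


162 | (1 << 2) = 162 | 4 = 166

166


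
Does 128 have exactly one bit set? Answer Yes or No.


0b10000000. Only one bit set => Yes

Yes


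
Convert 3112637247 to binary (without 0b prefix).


3112637247 = 10111001100001110001001100111111 in binary

10111001100001110001001100111111


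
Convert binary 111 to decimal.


111 in decimal = 7

7


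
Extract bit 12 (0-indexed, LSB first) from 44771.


0b1010111011100011, position 12 = 0

0


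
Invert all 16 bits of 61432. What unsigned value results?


61432 ^ 65535 = 4103

4103


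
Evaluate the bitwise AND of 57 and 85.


0b111001 & 0b1010101 = 0b10001 = 17

17


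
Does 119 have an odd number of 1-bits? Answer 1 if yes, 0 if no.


0b1110111 has 6 ones => parity 0

0


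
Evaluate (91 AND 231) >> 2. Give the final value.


Step 1: 91 & 231 = 67
Step 2: 67 >> 2 = 16

16


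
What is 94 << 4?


0b1011110 << 4 = 0b10111100000 = 1504

1504


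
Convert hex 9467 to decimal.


9467 hex = 37991 decimal

37991


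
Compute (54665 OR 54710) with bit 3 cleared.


Step 1: 54665 | 54710 = 54719
Step 2: 54719 & ~(1 << 3) = 54711

54711


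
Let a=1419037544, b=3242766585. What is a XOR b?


1419037544 ^ 3242766585 = 2514254737

2514254737


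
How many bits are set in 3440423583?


0b11001101000100001011001010011111 has 16 set bits

16


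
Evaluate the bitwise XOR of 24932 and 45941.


0b110000101100100 ^ 0b1011001101110101 = 0b1101001000010001 = 53777

53777


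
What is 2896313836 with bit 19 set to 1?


2896313836 | (1 << 19) = 2896313836 | 524288 = 2896838124

2896838124


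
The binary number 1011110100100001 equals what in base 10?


1011110100100001 in decimal = 48417

48417


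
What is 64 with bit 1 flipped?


64 ^ (1 << 1) = 64 ^ 2 = 66

66


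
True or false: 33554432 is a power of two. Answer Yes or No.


0b10000000000000000000000000. Only one bit set => Yes

Yes


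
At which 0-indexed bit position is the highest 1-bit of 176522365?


0b1010100001011000010001111101. Highest set bit at position 27

27


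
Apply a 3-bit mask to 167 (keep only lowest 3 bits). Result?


167 & 7 = 7

7


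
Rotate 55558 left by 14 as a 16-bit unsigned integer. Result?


Rotate 0b1101100100000110 left by 14 (16-bit) = 0b1011011001000001 = 46657

46657


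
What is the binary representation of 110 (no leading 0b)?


110 = 1101110 in binary

1101110


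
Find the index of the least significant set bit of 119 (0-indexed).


0b1110111. Lowest set bit at position 0

0


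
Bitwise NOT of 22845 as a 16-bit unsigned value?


~0b101100100111101 = 0b1010011011000010 = 42690 (16-bit unsigned)

42690


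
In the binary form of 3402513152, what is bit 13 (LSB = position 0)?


0b11001010110011100011101100000000, position 13 = 1

1


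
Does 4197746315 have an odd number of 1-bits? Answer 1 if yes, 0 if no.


0b11111010001101001000011010001011 has 16 ones => parity 0

0


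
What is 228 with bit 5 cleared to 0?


228 & ~(1 << 5) = 196

196


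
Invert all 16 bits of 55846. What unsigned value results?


55846 ^ 65535 = 9689

9689


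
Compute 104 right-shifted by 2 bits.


0b1101000 >> 2 = 0b11010 = 26

26


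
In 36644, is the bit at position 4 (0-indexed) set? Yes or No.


0b1000111100100100, bit 4 = 0. No

No


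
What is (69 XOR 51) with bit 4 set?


Step 1: 69 ^ 51 = 118
Step 2: 118 | (1 << 4) = 118 | 16 = 118

118


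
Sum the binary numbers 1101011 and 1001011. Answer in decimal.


1101011 + 1001011 = 10110110 = 182

182


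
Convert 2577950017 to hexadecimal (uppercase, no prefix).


2577950017 = 99A86541 hex

99A86541


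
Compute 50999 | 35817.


0b1100011100110111 | 0b1000101111101001 = 0b1100111111111111 = 53247

53247


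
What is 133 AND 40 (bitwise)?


0b10000101 & 0b101000 = 0b0 = 0

0


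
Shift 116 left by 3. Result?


0b1110100 << 3 = 0b1110100000 = 928

928


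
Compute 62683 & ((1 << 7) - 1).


62683 & 127 = 91

91


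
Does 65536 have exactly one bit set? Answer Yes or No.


0b10000000000000000. Only one bit set => Yes

Yes


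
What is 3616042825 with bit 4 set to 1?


3616042825 | (1 << 4) = 3616042825 | 16 = 3616042841

3616042841


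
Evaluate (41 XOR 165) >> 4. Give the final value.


Step 1: 41 ^ 165 = 140
Step 2: 140 >> 4 = 8

8


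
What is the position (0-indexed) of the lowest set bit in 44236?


0b1010110011001100. Lowest set bit at position 2

2


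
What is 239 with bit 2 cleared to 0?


239 & ~(1 << 2) = 235

235


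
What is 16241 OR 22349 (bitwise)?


0b11111101110001 | 0b101011101001101 = 0b111111101111101 = 32637

32637


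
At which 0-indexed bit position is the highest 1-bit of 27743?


0b110110001011111. Highest set bit at position 14

14


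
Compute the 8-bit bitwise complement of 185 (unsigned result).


~0b10111001 = 0b1000110 = 70 (8-bit unsigned)

70


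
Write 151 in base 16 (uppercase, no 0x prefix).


151 = 97 hex

97


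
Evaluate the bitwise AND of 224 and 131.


0b11100000 & 0b10000011 = 0b10000000 = 128

128


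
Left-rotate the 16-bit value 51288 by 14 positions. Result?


Rotate 0b1100100001011000 left by 14 (16-bit) = 0b11001000010110 = 12822

12822


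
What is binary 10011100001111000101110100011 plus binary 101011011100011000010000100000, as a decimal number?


10011100001111000101110100011 + 101011011100011000010000100000 = 111110111110010000111111000011 = 1056509891

1056509891


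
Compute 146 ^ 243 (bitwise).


0b10010010 ^ 0b11110011 = 0b1100001 = 97

97


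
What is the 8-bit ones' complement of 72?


72 ^ 255 = 183

183


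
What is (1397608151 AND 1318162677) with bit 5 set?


Step 1: 1397608151 & 1318162677 = 1107394773
Step 2: 1107394773 | (1 << 5) = 1107394773 | 32 = 1107394805

1107394805


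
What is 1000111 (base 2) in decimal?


1000111 in decimal = 71

71


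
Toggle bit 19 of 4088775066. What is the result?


4088775066 ^ (1 << 19) = 4088775066 ^ 524288 = 4089299354

4089299354


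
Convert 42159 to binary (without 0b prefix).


42159 = 1010010010101111 in binary

1010010010101111


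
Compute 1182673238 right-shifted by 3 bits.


0b1000110011111100010100101010110 >> 3 = 0b1000110011111100010100101010 = 147834154

147834154


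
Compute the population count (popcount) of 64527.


0b1111110000001111 has 10 set bits

10


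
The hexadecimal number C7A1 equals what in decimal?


C7A1 hex = 51105 decimal

51105


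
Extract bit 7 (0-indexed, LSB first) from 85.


0b1010101, position 7 = 0

0


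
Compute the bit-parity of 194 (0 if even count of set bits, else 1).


0b11000010 has 3 ones => parity 1

1


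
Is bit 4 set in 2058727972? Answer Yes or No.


0b1111010101101011011001000100100, bit 4 = 0. No

No


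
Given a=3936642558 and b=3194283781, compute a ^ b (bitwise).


3936642558 ^ 3194283781 = 1421902587

1421902587


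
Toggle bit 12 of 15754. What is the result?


15754 ^ (1 << 12) = 15754 ^ 4096 = 11658

11658


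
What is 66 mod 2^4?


66 & 15 = 2

2


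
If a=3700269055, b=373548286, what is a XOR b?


3700269055 ^ 373548286 = 3402529537

3402529537


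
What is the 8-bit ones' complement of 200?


200 ^ 255 = 55

55


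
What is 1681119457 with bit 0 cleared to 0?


1681119457 & ~(1 << 0) = 1681119456

1681119456


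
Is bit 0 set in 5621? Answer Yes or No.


0b1010111110101, bit 0 = 1. Yes

Yes


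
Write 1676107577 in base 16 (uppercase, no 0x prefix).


1676107577 = 63E75F39 hex

63E75F39


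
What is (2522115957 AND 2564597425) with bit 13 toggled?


Step 1: 2522115957 & 2564597425 = 2421433905
Step 2: 2421433905 ^ (1 << 13) = 2421433905 ^ 8192 = 2421425713

2421425713


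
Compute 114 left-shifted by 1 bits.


0b1110010 << 1 = 0b11100100 = 228

228


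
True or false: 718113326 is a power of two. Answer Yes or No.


0b101010110011011000101000101110. Multiple bits set => No

No


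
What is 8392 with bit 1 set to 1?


8392 | (1 << 1) = 8392 | 2 = 8394

8394


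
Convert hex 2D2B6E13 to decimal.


2D2B6E13 hex = 757820947 decimal

757820947


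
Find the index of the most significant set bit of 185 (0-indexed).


0b10111001. Highest set bit at position 7

7


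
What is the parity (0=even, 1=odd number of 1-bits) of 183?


0b10110111 has 6 ones => parity 0

0


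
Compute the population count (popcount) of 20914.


0b101000110110010 has 7 set bits

7


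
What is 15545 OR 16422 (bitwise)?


0b11110010111001 | 0b100000000100110 = 0b111110010111111 = 31935

31935


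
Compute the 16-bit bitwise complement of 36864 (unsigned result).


~0b1001000000000000 = 0b110111111111111 = 28671 (16-bit unsigned)

28671


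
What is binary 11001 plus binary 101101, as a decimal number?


11001 + 101101 = 1000110 = 70

70


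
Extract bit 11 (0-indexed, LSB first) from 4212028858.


0b11111011000011100111010110111010, position 11 = 0

0


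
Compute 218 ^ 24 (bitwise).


0b11011010 ^ 0b11000 = 0b11000010 = 194

194


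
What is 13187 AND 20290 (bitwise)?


0b11001110000011 & 0b100111101000010 = 0b1100000010 = 770

770


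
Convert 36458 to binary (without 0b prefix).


36458 = 1000111001101010 in binary

1000111001101010


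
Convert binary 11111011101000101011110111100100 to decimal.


11111011101000101011110111100100 in decimal = 4221746660

4221746660


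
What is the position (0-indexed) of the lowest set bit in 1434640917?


0b1010101100000101110001000010101. Lowest set bit at position 0

0


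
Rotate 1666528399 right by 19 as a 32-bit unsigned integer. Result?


Rotate 0b1100011010101010011010010001111 right by 19 (32-bit) = 0b10100110100100011110110001101010 = 2794581098

2794581098


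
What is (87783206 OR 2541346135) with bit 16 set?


Step 1: 87783206 | 2541346135 = 2541485943
Step 2: 2541485943 | (1 << 16) = 2541485943 | 65536 = 2541485943

2541485943


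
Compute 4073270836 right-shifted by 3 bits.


0b11110010110010010010111000110100 >> 3 = 0b11110010110010010010111000110 = 509158854

509158854


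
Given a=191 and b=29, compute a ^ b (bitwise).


191 ^ 29 = 162

162


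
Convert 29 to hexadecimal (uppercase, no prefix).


29 = 1D hex

1D


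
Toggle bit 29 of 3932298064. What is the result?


3932298064 ^ (1 << 29) = 3932298064 ^ 536870912 = 3395427152

3395427152


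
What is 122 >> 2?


0b1111010 >> 2 = 0b11110 = 30

30


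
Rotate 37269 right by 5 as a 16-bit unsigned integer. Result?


Rotate 0b1001000110010101 right by 5 (16-bit) = 0b1010110010001100 = 44172

44172


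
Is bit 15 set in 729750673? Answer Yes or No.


0b101011011111110001110010010001, bit 15 = 0. No

No


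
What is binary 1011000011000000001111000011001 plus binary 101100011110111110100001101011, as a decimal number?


1011000011000000001111000011001 + 101100011110111110100001101011 = 10000100110111000000011010000100 = 2229012100

2229012100


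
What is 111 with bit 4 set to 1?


111 | (1 << 4) = 111 | 16 = 127

127


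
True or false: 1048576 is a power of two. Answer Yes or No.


0b100000000000000000000. Only one bit set => Yes

Yes


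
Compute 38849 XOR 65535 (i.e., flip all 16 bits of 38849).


38849 ^ 65535 = 26686

26686


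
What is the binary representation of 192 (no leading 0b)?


192 = 11000000 in binary

11000000


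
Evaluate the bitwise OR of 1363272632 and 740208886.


0b1010001010000011110001110111000 | 0b101100000111101011000011110110 = 0b1111101010111111111001111111110 = 2103440382

2103440382


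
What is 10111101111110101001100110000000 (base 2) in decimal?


10111101111110101001100110000000 in decimal = 3187317120

3187317120


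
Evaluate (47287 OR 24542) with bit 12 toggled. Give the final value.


Step 1: 47287 | 24542 = 65535
Step 2: 65535 ^ (1 << 12) = 65535 ^ 4096 = 61439

61439


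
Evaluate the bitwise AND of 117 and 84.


0b1110101 & 0b1010100 = 0b1010100 = 84

84


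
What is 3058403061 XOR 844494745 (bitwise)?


0b10110110010010111000011011110101 ^ 0b110010010101011111011110011001 = 0b10000100000111100111000101101100 = 2216587628

2216587628


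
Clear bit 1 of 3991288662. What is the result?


3991288662 & ~(1 << 1) = 3991288660

3991288660


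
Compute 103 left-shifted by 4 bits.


0b1100111 << 4 = 0b11001110000 = 1648

1648


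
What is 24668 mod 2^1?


24668 & 1 = 0

0


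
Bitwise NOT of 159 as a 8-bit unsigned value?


~0b10011111 = 0b1100000 = 96 (8-bit unsigned)

96


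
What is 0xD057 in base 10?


D057 hex = 53335 decimal

53335


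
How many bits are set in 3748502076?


0b11011111011011011001101000111100 has 20 set bits

20


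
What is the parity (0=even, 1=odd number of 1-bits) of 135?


0b10000111 has 4 ones => parity 0

0


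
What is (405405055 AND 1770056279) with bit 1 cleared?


Step 1: 405405055 & 1770056279 = 134277207
Step 2: 134277207 & ~(1 << 1) = 134277205

134277205


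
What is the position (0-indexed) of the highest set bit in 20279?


0b100111100110111. Highest set bit at position 14

14


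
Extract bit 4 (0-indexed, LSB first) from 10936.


0b10101010111000, position 4 = 1

1


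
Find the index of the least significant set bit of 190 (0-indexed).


0b10111110. Lowest set bit at position 1

1


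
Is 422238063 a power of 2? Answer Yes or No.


0b11001001010101101011101101111. Multiple bits set => No

No


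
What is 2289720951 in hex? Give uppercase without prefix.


2289720951 = 887A5E77 hex

887A5E77


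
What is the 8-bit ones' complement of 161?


161 ^ 255 = 94

94


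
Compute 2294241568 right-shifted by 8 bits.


0b10001000101111110101100100100000 >> 8 = 0b100010001011111101011001 = 8961881

8961881


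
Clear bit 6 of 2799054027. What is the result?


2799054027 & ~(1 << 6) = 2799053963

2799053963


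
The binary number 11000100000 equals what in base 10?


11000100000 in decimal = 1568

1568


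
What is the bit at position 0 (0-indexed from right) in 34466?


0b1000011010100010, position 0 = 0

0


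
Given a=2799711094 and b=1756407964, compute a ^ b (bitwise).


2799711094 ^ 1756407964 = 3461389290

3461389290


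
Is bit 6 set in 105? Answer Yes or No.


0b1101001, bit 6 = 1. Yes

Yes


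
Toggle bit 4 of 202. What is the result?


202 ^ (1 << 4) = 202 ^ 16 = 218

218


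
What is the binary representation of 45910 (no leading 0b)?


45910 = 1011001101010110 in binary

1011001101010110


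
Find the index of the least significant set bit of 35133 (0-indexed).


0b1000100100111101. Lowest set bit at position 0

0


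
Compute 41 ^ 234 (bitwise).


0b101001 ^ 0b11101010 = 0b11000011 = 195

195


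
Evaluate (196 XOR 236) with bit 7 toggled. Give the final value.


Step 1: 196 ^ 236 = 40
Step 2: 40 ^ (1 << 7) = 40 ^ 128 = 168

168


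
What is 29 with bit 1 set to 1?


29 | (1 << 1) = 29 | 2 = 31

31


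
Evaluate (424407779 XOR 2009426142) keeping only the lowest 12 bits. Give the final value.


Step 1: 424407779 ^ 2009426142 = 1854839357
Step 2: 1854839357 & 4095 = 2621

2621


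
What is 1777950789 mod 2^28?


1777950789 & 268435455 = 167338053

167338053


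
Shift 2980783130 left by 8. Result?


0b10110001101010110010010000011010 << 8 = 0b1011000110101011001001000001101000000000 = 763080481280

763080481280


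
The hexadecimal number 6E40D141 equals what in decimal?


6E40D141 hex = 1849741633 decimal

1849741633


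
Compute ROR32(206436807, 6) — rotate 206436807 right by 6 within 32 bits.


Rotate 0b1100010011011111100111000111 right by 6 (32-bit) = 0b11100001100010011011111100111 = 472987623

472987623


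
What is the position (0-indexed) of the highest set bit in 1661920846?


0b1100011000011101110011001001110. Highest set bit at position 30

30


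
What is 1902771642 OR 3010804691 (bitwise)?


0b1110001011010011111110110111010 | 0b10110011011101010011101111010011 = 0b11110011011111011111111111111011 = 4085121019

4085121019


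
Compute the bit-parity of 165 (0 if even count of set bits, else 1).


0b10100101 has 4 ones => parity 0

0


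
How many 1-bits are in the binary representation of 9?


0b1001 has 2 set bits

2


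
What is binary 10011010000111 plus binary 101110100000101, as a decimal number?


10011010000111 + 101110100000101 = 1000001110001100 = 33676

33676


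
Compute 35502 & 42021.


0b1000101010101110 & 0b1010010000100101 = 0b1000000000100100 = 32804

32804


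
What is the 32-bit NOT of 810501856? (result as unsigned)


~0b110000010011110100011011100000 = 0b11001111101100001011100100011111 = 3484465439 (32-bit unsigned)

3484465439


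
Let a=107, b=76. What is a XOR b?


107 ^ 76 = 39

39


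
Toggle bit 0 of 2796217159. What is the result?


2796217159 ^ (1 << 0) = 2796217159 ^ 1 = 2796217158

2796217158


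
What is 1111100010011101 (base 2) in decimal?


1111100010011101 in decimal = 63645

63645


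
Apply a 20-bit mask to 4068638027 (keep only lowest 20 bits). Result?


4068638027 & 1048575 = 163147

163147


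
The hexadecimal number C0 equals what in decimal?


C0 hex = 192 decimal

192


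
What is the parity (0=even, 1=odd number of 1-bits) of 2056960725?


0b1111010100110101011101011010101 has 19 ones => parity 1

1


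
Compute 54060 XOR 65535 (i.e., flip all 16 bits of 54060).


54060 ^ 65535 = 11475

11475


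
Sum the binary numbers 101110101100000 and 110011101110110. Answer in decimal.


101110101100000 + 110011101110110 = 1100010011010110 = 50390

50390


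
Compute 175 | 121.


0b10101111 | 0b1111001 = 0b11111111 = 255

255


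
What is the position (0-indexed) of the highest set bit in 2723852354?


0b10100010010110101011000001000010. Highest set bit at position 31

31


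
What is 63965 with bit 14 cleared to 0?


63965 & ~(1 << 14) = 47581

47581


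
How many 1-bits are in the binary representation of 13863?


0b11011000100111 has 8 set bits

8


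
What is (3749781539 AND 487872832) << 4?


Step 1: 3749781539 & 487872832 = 486539264
Step 2: 486539264 << 4 = 7784628224

7784628224


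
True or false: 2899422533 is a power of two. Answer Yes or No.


0b10101100110100011010110101000101. Multiple bits set => No

No


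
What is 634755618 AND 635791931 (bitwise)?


0b100101110101011001101000100010 & 0b100101111001010110101000111011 = 0b100101110001010000101000100010 = 633670178

633670178


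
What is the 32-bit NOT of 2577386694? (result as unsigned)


~0b10011001100111111100110011000110 = 0b1100110011000000011001100111001 = 1717580601 (32-bit unsigned)

1717580601


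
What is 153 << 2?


0b10011001 << 2 = 0b1001100100 = 612

612


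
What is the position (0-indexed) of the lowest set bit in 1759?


0b11011011111. Lowest set bit at position 0

0


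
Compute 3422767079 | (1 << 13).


3422767079 | (1 << 13) = 3422767079 | 8192 = 3422775271

3422775271


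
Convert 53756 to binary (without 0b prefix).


53756 = 1101000111111100 in binary

1101000111111100


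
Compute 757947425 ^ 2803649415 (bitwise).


0b101101001011010101110000100001 ^ 0b10100111000111000100101110000111 = 0b10001010001100010001011110100110 = 2318473126

2318473126


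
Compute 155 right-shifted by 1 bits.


0b10011011 >> 1 = 0b1001101 = 77

77


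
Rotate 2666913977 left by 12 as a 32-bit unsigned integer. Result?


Rotate 0b10011110111101011110000010111001 left by 12 (32-bit) = 0b1011110000010111001100111101111 = 1577818607

1577818607


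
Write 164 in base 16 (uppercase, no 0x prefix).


164 = A4 hex

A4


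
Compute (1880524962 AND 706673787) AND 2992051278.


Step 1: 1880524962 & 706673787 = 538347554
Step 2: 538347554 & 2992051278 = 538312706

538312706


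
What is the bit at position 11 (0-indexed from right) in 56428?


0b1101110001101100, position 11 = 1

1


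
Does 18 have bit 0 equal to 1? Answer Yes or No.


0b10010, bit 0 = 0. No

No


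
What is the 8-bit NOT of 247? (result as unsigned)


~0b11110111 = 0b1000 = 8 (8-bit unsigned)

8


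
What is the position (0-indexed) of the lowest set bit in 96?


0b1100000. Lowest set bit at position 5

5


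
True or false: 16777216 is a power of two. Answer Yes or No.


0b1000000000000000000000000. Only one bit set => Yes

Yes


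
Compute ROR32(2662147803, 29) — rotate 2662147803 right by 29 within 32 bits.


Rotate 0b10011110101011010010011011011011 right by 29 (32-bit) = 0b11110101011010010011011011011100 = 4117313244

4117313244


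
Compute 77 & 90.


0b1001101 & 0b1011010 = 0b1001000 = 72

72


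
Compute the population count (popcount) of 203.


0b11001011 has 5 set bits

5


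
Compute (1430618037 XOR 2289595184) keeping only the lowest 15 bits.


Step 1: 1430618037 ^ 2289595184 = 3711765637
Step 2: 3711765637 & 32767 = 3205

3205


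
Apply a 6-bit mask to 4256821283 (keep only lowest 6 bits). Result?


4256821283 & 63 = 35

35


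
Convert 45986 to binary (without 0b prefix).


45986 = 1011001110100010 in binary

1011001110100010


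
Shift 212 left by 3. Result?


0b11010100 << 3 = 0b11010100000 = 1696

1696


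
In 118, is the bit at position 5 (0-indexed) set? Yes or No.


0b1110110, bit 5 = 1. Yes

Yes


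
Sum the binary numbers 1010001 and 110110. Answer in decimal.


1010001 + 110110 = 10000111 = 135

135


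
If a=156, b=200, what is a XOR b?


156 ^ 200 = 84

84


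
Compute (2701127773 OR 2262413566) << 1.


Step 1: 2701127773 | 2262413566 = 2801791231
Step 2: 2801791231 << 1 = 5603582462

5603582462


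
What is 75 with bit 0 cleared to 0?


75 & ~(1 << 0) = 74

74


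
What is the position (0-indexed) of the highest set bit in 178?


0b10110010. Highest set bit at position 7

7


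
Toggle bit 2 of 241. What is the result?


241 ^ (1 << 2) = 241 ^ 4 = 245

245


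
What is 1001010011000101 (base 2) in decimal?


1001010011000101 in decimal = 38085

38085


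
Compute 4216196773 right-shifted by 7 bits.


0b11111011010011100000111010100101 >> 7 = 0b1111101101001110000011101 = 32939037

32939037


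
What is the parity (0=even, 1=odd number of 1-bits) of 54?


0b110110 has 4 ones => parity 0

0


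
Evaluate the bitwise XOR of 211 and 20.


0b11010011 ^ 0b10100 = 0b11000111 = 199

199


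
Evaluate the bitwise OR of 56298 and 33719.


0b1101101111101010 | 0b1000001110110111 = 0b1101101111111111 = 56319

56319


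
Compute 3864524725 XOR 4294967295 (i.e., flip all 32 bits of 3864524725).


3864524725 ^ 4294967295 = 430442570

430442570


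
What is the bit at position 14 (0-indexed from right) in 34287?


0b1000010111101111, position 14 = 0

0


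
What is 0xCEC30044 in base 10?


CEC30044 hex = 3468886084 decimal

3468886084


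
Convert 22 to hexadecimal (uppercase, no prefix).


22 = 16 hex

16


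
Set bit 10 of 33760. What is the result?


33760 | (1 << 10) = 33760 | 1024 = 34784

34784


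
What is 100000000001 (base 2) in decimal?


100000000001 in decimal = 2049

2049


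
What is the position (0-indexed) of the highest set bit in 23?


0b10111. Highest set bit at position 4

4


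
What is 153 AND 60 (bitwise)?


0b10011001 & 0b111100 = 0b11000 = 24

24


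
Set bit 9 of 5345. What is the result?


5345 | (1 << 9) = 5345 | 512 = 5857

5857


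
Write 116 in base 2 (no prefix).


116 = 1110100 in binary

1110100


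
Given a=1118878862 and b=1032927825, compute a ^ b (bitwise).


1118878862 ^ 1032927825 = 2132903647

2132903647


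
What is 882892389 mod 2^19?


882892389 & 524287 = 515685

515685


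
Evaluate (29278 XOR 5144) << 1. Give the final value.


Step 1: 29278 ^ 5144 = 26182
Step 2: 26182 << 1 = 52364

52364


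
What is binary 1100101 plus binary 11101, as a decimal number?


1100101 + 11101 = 10000010 = 130

130


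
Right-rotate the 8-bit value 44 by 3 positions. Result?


Rotate 0b101100 right by 3 (8-bit) = 0b10000101 = 133

133


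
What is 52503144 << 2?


0b11001000010010001001101000 << 2 = 0b1100100001001000100110100000 = 210012576

210012576


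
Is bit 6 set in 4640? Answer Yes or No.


0b1001000100000, bit 6 = 0. No

No


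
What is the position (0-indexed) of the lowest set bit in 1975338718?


0b1110101101111010100011011011110. Lowest set bit at position 1

1


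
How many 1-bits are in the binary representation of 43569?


0b1010101000110001 has 7 set bits

7


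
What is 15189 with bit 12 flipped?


15189 ^ (1 << 12) = 15189 ^ 4096 = 11093

11093


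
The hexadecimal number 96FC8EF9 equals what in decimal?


96FC8EF9 hex = 2533134073 decimal

2533134073


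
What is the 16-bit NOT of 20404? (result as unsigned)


~0b100111110110100 = 0b1011000001001011 = 45131 (16-bit unsigned)

45131


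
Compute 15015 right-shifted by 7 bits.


0b11101010100111 >> 7 = 0b1110101 = 117

117


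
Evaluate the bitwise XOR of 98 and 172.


0b1100010 ^ 0b10101100 = 0b11001110 = 206

206


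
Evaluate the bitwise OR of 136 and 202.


0b10001000 | 0b11001010 = 0b11001010 = 202

202


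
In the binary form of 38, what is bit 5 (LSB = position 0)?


0b100110, position 5 = 1

1


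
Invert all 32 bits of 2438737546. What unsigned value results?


2438737546 ^ 4294967295 = 1856229749

1856229749


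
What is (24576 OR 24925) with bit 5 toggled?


Step 1: 24576 | 24925 = 24925
Step 2: 24925 ^ (1 << 5) = 24925 ^ 32 = 24957

24957


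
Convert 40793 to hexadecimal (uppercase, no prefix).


40793 = 9F59 hex

9F59


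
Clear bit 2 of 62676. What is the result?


62676 & ~(1 << 2) = 62672

62672


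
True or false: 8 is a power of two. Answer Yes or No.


0b1000. Only one bit set => Yes

Yes


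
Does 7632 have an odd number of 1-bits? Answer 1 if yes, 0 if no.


0b1110111010000 has 7 ones => parity 1

1


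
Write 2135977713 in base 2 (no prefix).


2135977713 = 1111111010100000110111011110001 in binary

1111111010100000110111011110001


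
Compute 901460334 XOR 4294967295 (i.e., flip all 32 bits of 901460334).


901460334 ^ 4294967295 = 3393506961

3393506961


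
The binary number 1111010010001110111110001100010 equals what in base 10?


1111010010001110111110001100010 in decimal = 2051505250

2051505250


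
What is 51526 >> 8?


0b1100100101000110 >> 8 = 0b11001001 = 201

201


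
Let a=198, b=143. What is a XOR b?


198 ^ 143 = 73

73


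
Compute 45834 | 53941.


0b1011001100001010 | 0b1101001010110101 = 0b1111001110111111 = 62399

62399


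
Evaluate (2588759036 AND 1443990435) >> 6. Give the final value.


Step 1: 2588759036 & 1443990435 = 302056352
Step 2: 302056352 >> 6 = 4719630

4719630


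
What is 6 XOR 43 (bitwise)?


0b110 ^ 0b101011 = 0b101101 = 45

45


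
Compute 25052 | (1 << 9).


25052 | (1 << 9) = 25052 | 512 = 25564

25564


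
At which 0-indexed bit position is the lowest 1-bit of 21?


0b10101. Lowest set bit at position 0

0


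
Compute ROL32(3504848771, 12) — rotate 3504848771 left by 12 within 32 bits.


Rotate 0b11010000111001111011111110000011 left by 12 (32-bit) = 0b1111011111110000011110100001110 = 2079866126

2079866126


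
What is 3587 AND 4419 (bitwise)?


0b111000000011 & 0b1000101000011 = 0b11 = 3

3


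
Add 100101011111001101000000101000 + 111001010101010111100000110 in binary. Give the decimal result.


100101011111001101000000101000 + 111001010101010111100000110 = 101100101001110111111100101110 = 749174574

749174574


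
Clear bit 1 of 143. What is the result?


143 & ~(1 << 1) = 141

141


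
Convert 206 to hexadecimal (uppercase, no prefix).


206 = CE hex

CE


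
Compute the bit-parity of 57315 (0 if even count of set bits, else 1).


0b1101111111100011 has 12 ones => parity 0

0


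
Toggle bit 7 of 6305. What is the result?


6305 ^ (1 << 7) = 6305 ^ 128 = 6177

6177


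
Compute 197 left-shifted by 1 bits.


0b11000101 << 1 = 0b110001010 = 394

394


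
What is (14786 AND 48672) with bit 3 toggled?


Step 1: 14786 & 48672 = 14336
Step 2: 14336 ^ (1 << 3) = 14336 ^ 8 = 14344

14344


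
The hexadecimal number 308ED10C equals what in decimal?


308ED10C hex = 814665996 decimal

814665996


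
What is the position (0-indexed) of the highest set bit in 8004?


0b1111101000100. Highest set bit at position 12

12


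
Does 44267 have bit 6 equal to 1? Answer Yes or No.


0b1010110011101011, bit 6 = 1. Yes

Yes


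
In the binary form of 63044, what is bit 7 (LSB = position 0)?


0b1111011001000100, position 7 = 0

0


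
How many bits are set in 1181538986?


0b1000110011011001101101010101010 has 16 set bits

16


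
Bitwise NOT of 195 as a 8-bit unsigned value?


~0b11000011 = 0b111100 = 60 (8-bit unsigned)

60


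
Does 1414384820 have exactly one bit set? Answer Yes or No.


0b1010100010011011100110010110100. Multiple bits set => No

No


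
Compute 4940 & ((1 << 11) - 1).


4940 & 2047 = 844

844


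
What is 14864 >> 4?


0b11101000010000 >> 4 = 0b1110100001 = 929

929


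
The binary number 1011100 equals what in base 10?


1011100 in decimal = 92

92


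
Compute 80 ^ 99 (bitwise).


0b1010000 ^ 0b1100011 = 0b110011 = 51

51


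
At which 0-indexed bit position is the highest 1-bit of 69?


0b1000101. Highest set bit at position 6

6


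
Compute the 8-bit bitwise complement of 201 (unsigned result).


~0b11001001 = 0b110110 = 54 (8-bit unsigned)

54


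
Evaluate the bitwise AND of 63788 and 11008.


0b1111100100101100 & 0b10101100000000 = 0b10100100000000 = 10496

10496


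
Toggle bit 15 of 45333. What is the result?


45333 ^ (1 << 15) = 45333 ^ 32768 = 12565

12565


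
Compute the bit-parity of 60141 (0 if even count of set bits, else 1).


0b1110101011101101 has 11 ones => parity 1

1


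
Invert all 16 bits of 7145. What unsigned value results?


7145 ^ 65535 = 58390

58390


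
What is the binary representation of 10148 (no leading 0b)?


10148 = 10011110100100 in binary

10011110100100


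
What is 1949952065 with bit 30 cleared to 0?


1949952065 & ~(1 << 30) = 876210241

876210241


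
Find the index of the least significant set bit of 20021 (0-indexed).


0b100111000110101. Lowest set bit at position 0

0


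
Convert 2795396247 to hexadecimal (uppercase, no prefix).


2795396247 = A69E5C97 hex

A69E5C97


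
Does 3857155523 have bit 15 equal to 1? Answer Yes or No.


0b11100101111001111000010111000011, bit 15 = 1. Yes

Yes


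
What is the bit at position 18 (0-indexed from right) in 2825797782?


0b10101000011011100100000010010110, position 18 = 1

1


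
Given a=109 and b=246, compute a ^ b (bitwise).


109 ^ 246 = 155

155


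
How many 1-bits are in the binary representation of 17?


0b10001 has 2 set bits

2


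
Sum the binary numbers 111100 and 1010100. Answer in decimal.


111100 + 1010100 = 10010000 = 144

144


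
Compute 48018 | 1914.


0b1011101110010010 | 0b11101111010 = 0b1011111111111010 = 49146

49146


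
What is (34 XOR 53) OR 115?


Step 1: 34 ^ 53 = 23
Step 2: 23 | 115 = 119

119


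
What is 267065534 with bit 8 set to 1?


267065534 | (1 << 8) = 267065534 | 256 = 267065790

267065790


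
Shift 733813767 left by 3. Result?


0b101011101111010001110000000111 << 3 = 0b101011101111010001110000000111000 = 5870510136

5870510136


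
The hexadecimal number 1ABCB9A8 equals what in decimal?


1ABCB9A8 hex = 448575912 decimal

448575912


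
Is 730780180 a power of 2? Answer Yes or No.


0b101011100011101101001000010100. Multiple bits set => No

No


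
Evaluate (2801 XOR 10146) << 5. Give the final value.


Step 1: 2801 ^ 10146 = 11603
Step 2: 11603 << 5 = 371296

371296


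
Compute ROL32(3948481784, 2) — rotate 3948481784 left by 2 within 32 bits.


Rotate 0b11101011010110010000110011111000 left by 2 (32-bit) = 0b10101101011001000011001111100011 = 2909025251

2909025251


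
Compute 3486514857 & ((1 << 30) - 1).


3486514857 & 1073741823 = 265289385

265289385


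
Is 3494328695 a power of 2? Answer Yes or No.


0b11010000010001110011100101110111. Multiple bits set => No

No


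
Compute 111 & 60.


0b1101111 & 0b111100 = 0b101100 = 44

44


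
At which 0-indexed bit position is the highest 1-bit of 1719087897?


0b1100110011101110011001100011001. Highest set bit at position 30

30


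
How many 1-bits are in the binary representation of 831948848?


0b110001100101101000100000110000 has 11 set bits

11


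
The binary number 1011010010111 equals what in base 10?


1011010010111 in decimal = 5783

5783


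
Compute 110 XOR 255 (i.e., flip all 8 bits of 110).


110 ^ 255 = 145

145


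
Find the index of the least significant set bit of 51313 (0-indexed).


0b1100100001110001. Lowest set bit at position 0

0


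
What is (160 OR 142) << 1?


Step 1: 160 | 142 = 174
Step 2: 174 << 1 = 348

348


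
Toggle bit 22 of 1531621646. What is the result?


1531621646 ^ (1 << 22) = 1531621646 ^ 4194304 = 1527427342

1527427342


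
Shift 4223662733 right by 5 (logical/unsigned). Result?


0b11111011101111111111101010001101 >> 5 = 0b111110111011111111111010100 = 131989460

131989460


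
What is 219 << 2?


0b11011011 << 2 = 0b1101101100 = 876

876


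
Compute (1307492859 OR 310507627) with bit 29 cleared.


Step 1: 1307492859 | 310507627 = 1609562619
Step 2: 1609562619 & ~(1 << 29) = 1609562619

1609562619


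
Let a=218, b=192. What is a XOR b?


218 ^ 192 = 26

26


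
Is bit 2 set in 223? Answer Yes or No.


0b11011111, bit 2 = 1. Yes

Yes


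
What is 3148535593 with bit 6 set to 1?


3148535593 | (1 << 6) = 3148535593 | 64 = 3148535657

3148535657


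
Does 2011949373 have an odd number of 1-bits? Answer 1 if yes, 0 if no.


0b1110111111010111110100100111101 has 22 ones => parity 0

0


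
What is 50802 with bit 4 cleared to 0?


50802 & ~(1 << 4) = 50786

50786


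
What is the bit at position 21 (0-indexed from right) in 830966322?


0b110001100001111000101000110010, position 21 = 0

0


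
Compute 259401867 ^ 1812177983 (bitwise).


0b1111011101100010100010001011 ^ 0b1101100000000111010010000111111 = 0b1100011011101011000110010110100 = 1668648116

1668648116


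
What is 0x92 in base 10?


92 hex = 146 decimal

146


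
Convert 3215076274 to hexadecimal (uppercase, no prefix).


3215076274 = BFA22BB2 hex

BFA22BB2


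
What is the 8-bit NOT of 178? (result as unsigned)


~0b10110010 = 0b1001101 = 77 (8-bit unsigned)

77


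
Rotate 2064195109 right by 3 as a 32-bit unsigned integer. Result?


Rotate 0b1111011000010010001111000100101 right by 3 (32-bit) = 0b10101111011000010010001111000100 = 2942378948

2942378948


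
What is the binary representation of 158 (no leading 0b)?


158 = 10011110 in binary

10011110


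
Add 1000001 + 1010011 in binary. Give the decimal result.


1000001 + 1010011 = 10010100 = 148

148


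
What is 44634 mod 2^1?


44634 & 1 = 0

0


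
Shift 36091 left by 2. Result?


0b1000110011111011 << 2 = 0b100011001111101100 = 144364

144364


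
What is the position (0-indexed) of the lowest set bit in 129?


0b10000001. Lowest set bit at position 0

0


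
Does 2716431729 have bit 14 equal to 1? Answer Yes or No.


0b10100001111010010111010101110001, bit 14 = 1. Yes

Yes


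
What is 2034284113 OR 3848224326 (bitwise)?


0b1111001010000001011011001010001 | 0b11100101010111110011111001000110 = 0b11111101010111111011111001010111 = 4250910295

4250910295


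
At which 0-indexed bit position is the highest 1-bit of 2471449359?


0b10010011010011110101001100001111. Highest set bit at position 31

31


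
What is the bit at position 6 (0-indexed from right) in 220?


0b11011100, position 6 = 1

1


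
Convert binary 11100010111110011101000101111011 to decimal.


11100010111110011101000101111011 in decimal = 3808022907

3808022907


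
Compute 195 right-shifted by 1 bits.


0b11000011 >> 1 = 0b1100001 = 97

97


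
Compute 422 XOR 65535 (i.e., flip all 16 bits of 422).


422 ^ 65535 = 65113

65113


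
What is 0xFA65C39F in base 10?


FA65C39F hex = 4200973215 decimal

4200973215


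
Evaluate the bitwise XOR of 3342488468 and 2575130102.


0b11000111001110100101001110010100 ^ 0b10011001011111010101110111110110 = 0b1011110010001110000111001100010 = 1581715042

1581715042


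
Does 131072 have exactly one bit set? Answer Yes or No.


0b100000000000000000. Only one bit set => Yes

Yes


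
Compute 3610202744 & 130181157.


0b11010111001011110101001001111000 & 0b111110000100110100000100101 = 0b111000000100100000000100000 = 117588000

117588000


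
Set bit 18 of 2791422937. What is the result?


2791422937 | (1 << 18) = 2791422937 | 262144 = 2791685081

2791685081


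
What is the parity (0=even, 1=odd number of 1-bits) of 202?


0b11001010 has 4 ones => parity 0

0


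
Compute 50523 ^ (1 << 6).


50523 ^ (1 << 6) = 50523 ^ 64 = 50459

50459


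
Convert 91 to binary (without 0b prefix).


91 = 1011011 in binary

1011011


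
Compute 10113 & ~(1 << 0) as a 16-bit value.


10113 & ~(1 << 0) = 10112

10112


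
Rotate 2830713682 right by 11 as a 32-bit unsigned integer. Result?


Rotate 0b10101000101110010100001101010010 right by 11 (32-bit) = 0b1101010010101010001011100101000 = 1783961384

1783961384


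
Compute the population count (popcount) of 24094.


0b101111000011110 has 9 set bits

9


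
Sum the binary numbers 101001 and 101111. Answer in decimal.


101001 + 101111 = 1011000 = 88

88
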